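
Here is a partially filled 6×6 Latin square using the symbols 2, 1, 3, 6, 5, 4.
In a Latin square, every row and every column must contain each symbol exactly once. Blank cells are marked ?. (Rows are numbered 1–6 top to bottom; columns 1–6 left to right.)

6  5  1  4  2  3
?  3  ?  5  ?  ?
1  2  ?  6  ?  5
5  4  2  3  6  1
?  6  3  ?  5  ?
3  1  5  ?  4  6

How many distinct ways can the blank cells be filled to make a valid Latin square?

2

Row 2, column 1: eliminating its row and column leaves {2, 4}.
Row 2, column 3: eliminating its row and column leaves {6, 4}.
Row 2, column 5: eliminating its row and column leaves {1}.
Row 2, column 6: eliminating its row and column leaves {2, 4}.
Row 3, column 3: eliminating its row and column leaves {4}.
Row 3, column 5: eliminating its row and column leaves {3}.
Row 5, column 1: eliminating its row and column leaves {2, 4}.
Row 5, column 4: eliminating its row and column leaves {2, 1}.
Row 5, column 6: eliminating its row and column leaves {2, 4}.
Row 6, column 4: eliminating its row and column leaves {2}.
Enumerating the assignments across these blanks that avoid any row or column repeat gives 2 completions.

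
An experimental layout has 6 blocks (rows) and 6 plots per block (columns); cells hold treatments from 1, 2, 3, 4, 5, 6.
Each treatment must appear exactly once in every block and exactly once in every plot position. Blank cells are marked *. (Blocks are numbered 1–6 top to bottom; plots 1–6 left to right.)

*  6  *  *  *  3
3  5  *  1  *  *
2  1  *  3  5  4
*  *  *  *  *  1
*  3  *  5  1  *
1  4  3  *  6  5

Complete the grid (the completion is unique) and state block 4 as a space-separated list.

4 2 5 6 3 1

Block 4, plot 2: block 4 has {1} and plot 2 has {1, 3, 4, 5, 6}, leaving only 2.
Block 3, plot 3: block 3 has {1, 2, 3, 4, 5} and plot 3 has {3}, leaving only 6.
Block 6, plot 4: block 6 has {1, 3, 4, 5, 6} and plot 4 has {1, 3, 5}, leaving only 2.
Block 1, plot 4: block 1 has {3, 6} and plot 4 has {1, 2, 3, 5}, leaving only 4.
Block 4, plot 4: block 4 has {1, 2} and plot 4 has {1, 2, 3, 4, 5}, leaving only 6.
Block 1, plot 1: block 1 has {3, 4, 6} and plot 1 has {1, 2, 3}, leaving only 5.
Block 4, plot 1: block 4 has {1, 2, 6} and plot 1 has {1, 2, 3, 5}, leaving only 4.
Block 4, plot 3: block 4 has {1, 2, 4, 6} and plot 3 has {3, 6}, leaving only 5.
Block 4, plot 5: block 4 has {1, 2, 4, 5, 6} and plot 5 has {1, 5, 6}, leaving only 3.
So block 4 reads: 4 2 5 6 3 1.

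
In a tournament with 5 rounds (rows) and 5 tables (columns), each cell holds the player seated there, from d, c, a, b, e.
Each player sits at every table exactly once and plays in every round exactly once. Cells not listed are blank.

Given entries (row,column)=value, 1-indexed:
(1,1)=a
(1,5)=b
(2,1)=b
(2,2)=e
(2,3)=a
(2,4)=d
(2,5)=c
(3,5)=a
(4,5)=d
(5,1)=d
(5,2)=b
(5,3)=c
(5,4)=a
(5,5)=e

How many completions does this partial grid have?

Round 1, table 2: eliminating its round and table leaves {d, c}.
Round 1, table 3: eliminating its round and table leaves {d, e}.
Round 1, table 4: eliminating its round and table leaves {c, e}.
Round 3, table 1: eliminating its round and table leaves {c, e}.
Round 3, table 2: eliminating its round and table leaves {d, c}.
Round 3, table 3: eliminating its round and table leaves {d, b, e}.
Round 3, table 4: eliminating its round and table leaves {c, b, e}.
Round 4, table 1: eliminating its round and table leaves {c, e}.
Round 4, table 2: eliminating its round and table leaves {c, a}.
Round 4, table 3: eliminating its round and table leaves {b, e}.
Round 4, table 4: eliminating its round and table leaves {c, b, e}.
Enumerating the assignments across these blanks that avoid any round or table repeat gives 3 completions.

3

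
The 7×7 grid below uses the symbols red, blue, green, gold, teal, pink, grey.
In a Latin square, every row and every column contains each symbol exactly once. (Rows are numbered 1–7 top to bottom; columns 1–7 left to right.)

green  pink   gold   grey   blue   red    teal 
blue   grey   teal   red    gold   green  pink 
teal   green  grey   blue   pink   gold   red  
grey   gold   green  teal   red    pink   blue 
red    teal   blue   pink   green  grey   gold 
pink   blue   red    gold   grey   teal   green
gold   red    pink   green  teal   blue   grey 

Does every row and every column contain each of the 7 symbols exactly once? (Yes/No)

Each row is a permutation of the 7 symbols, and so is each column.

Yes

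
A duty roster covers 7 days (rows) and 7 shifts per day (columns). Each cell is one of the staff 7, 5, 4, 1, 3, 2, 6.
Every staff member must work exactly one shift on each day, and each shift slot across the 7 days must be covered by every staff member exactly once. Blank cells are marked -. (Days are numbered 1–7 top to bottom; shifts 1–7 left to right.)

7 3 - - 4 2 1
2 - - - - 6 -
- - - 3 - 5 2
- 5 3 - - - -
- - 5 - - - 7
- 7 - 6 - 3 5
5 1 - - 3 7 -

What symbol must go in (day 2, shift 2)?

Day 2 already has {2, 6} and shift 2 already has {7, 5, 1, 3}, so day 2, shift 2 must be 4.

4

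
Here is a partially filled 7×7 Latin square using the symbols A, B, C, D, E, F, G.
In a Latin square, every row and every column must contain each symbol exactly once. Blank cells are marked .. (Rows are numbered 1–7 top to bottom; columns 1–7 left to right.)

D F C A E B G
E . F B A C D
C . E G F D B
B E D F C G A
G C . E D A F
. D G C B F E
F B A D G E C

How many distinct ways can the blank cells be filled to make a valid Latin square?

1

Row 2, column 2: eliminating its row and column leaves {G}.
Row 3, column 2: eliminating its row and column leaves {A}.
Row 5, column 3: eliminating its row and column leaves {B}.
Row 6, column 1: eliminating its row and column leaves {A}.
Only one assignment across all blanks avoids any row or column repeat, giving 1 completion.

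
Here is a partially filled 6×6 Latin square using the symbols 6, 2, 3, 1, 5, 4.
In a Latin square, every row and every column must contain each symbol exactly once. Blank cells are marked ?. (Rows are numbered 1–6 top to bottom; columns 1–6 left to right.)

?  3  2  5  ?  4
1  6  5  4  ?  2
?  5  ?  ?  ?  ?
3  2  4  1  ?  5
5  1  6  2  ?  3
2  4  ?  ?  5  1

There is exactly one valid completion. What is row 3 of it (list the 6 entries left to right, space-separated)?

Row 3, column 6: row 3 has {5} and column 6 has {2, 3, 1, 5, 4}, leaving only 6.
Row 3, column 1: row 3 has {6, 5} and column 1 has {2, 3, 1, 5}, leaving only 4.
Row 3, column 4: row 3 has {6, 5, 4} and column 4 has {2, 1, 5, 4}, leaving only 3.
Row 3, column 3: row 3 has {6, 3, 5, 4} and column 3 has {6, 2, 5, 4}, leaving only 1.
Row 3, column 5: row 3 has {6, 3, 1, 5, 4} and column 5 has {5}, leaving only 2.
So row 3 reads: 4 5 1 3 2 6.

4 5 1 3 2 6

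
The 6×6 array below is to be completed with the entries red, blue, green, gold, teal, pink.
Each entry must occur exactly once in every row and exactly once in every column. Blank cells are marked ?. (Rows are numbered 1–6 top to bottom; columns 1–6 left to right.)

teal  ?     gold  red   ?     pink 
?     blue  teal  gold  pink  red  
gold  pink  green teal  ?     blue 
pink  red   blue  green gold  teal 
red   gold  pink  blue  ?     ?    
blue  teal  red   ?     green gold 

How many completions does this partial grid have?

Row 1, column 2: eliminating its row and column leaves {green}.
Row 1, column 5: eliminating its row and column leaves {blue}.
Row 2, column 1: eliminating its row and column leaves {green}.
Row 3, column 5: eliminating its row and column leaves {red}.
Row 5, column 5: eliminating its row and column leaves {teal}.
Row 5, column 6: eliminating its row and column leaves {green}.
Row 6, column 4: eliminating its row and column leaves {pink}.
Only one assignment across all blanks avoids any row or column repeat, giving 1 completion.

1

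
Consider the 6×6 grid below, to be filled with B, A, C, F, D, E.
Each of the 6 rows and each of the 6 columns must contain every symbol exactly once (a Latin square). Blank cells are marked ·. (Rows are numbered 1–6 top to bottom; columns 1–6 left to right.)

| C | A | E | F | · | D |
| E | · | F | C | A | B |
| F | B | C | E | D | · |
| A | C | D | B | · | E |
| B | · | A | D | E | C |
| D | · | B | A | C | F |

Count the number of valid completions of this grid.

1

Row 1, column 5: eliminating its row and column leaves {B}.
Row 2, column 2: eliminating its row and column leaves {D}.
Row 3, column 6: eliminating its row and column leaves {A}.
Row 4, column 5: eliminating its row and column leaves {F}.
Row 5, column 2: eliminating its row and column leaves {F}.
Row 6, column 2: eliminating its row and column leaves {E}.
Only one assignment across all blanks avoids any row or column repeat, giving 1 completion.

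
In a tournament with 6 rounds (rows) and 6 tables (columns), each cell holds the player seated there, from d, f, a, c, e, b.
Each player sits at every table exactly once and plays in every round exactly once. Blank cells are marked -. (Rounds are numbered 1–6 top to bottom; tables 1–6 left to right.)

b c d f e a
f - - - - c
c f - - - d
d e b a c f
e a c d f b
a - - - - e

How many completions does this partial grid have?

Round 2, table 2: eliminating its round and table leaves {d, b}.
Round 2, table 3: eliminating its round and table leaves {a, e}.
Round 2, table 4: eliminating its round and table leaves {e, b}.
Round 2, table 5: eliminating its round and table leaves {d, a, b}.
Round 3, table 3: eliminating its round and table leaves {a, e}.
Round 3, table 4: eliminating its round and table leaves {e, b}.
Round 3, table 5: eliminating its round and table leaves {a, b}.
Round 6, table 2: eliminating its round and table leaves {d, b}.
Round 6, table 3: eliminating its round and table leaves {f}.
Round 6, table 4: eliminating its round and table leaves {c, b}.
Round 6, table 5: eliminating its round and table leaves {d, b}.
Enumerating the assignments across these blanks that avoid any round or table repeat gives 3 completions.

3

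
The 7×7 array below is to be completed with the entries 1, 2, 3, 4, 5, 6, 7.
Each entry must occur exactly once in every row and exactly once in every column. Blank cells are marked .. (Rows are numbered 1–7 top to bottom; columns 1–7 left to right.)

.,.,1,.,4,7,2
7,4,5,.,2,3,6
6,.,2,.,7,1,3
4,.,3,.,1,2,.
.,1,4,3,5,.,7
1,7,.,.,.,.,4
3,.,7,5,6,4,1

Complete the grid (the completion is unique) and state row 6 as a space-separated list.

1 7 6 2 3 5 4

Row 6, column 3: row 6 has {1, 4, 7} and column 3 has {1, 2, 3, 4, 5, 7}, leaving only 6.
Row 6, column 4: row 6 has {1, 4, 6, 7} and column 4 has {3, 5}, leaving only 2.
Row 6, column 5: row 6 has {1, 2, 4, 6, 7} and column 5 has {1, 2, 4, 5, 6, 7}, leaving only 3.
Row 6, column 6: row 6 has {1, 2, 3, 4, 6, 7} and column 6 has {1, 2, 3, 4, 7}, leaving only 5.
So row 6 reads: 1 7 6 2 3 5 4.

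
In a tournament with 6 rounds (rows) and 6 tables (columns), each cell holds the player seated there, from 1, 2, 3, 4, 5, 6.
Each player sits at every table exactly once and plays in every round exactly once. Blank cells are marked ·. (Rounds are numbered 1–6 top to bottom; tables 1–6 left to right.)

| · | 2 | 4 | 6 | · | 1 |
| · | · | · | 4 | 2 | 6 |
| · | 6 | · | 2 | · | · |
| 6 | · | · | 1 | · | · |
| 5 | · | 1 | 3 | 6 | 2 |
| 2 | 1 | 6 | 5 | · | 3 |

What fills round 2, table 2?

Round 1, table 1: round 1 has {1, 2, 4, 6} and table 1 has {2, 5, 6}, leaving only 3.
Round 1, table 5: round 1 has {1, 2, 3, 4, 6} and table 5 has {2, 6}, leaving only 5.
Round 2, table 1: round 2 has {2, 4, 6} and table 1 has {2, 3, 5, 6}, leaving only 1.
Round 3, table 1: round 3 has {2, 6} and table 1 has {1, 2, 3, 5, 6}, leaving only 4.
Round 3, table 6: round 3 has {2, 4, 6} and table 6 has {1, 2, 3, 6}, leaving only 5.
Round 3, table 3: round 3 has {2, 4, 5, 6} and table 3 has {1, 4, 6}, leaving only 3.
Round 2, table 3: round 2 has {1, 2, 4, 6} and table 3 has {1, 3, 4, 6}, leaving only 5.
Round 2 already has {1, 2, 4, 5, 6} and table 2 already has {1, 2, 6}, so round 2, table 2 must be 3.

3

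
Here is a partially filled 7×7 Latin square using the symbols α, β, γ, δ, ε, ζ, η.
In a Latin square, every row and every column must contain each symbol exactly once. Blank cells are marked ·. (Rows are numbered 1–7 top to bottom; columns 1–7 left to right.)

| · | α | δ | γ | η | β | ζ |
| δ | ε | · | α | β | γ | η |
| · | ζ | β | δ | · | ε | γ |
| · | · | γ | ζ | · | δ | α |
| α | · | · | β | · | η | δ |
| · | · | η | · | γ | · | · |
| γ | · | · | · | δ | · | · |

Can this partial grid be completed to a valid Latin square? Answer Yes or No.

No row or column among the givens repeats a symbol, and propagating forced cells runs into no contradiction.
One valid completion exists (for instance, ε α δ γ η β ζ / δ ε ζ α β γ η / η ζ β δ α ε γ / β η γ ζ ε δ α / α γ ε β ζ η δ / ζ δ η ε γ α β / γ β α η δ ζ ε).

Yes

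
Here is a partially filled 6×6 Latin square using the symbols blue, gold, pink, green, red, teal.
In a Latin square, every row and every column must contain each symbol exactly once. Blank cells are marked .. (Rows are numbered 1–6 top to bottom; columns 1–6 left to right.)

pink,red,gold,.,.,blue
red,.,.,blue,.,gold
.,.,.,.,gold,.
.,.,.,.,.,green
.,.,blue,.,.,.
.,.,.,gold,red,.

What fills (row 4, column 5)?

Row 4, column 5 is narrowed to {blue, pink, teal}.
If it were pink, propagating the remaining blanks reaches a contradiction.
If it were teal, then row 5, column 5 would be left with no valid symbol.
So row 4, column 5 must be blue.

blue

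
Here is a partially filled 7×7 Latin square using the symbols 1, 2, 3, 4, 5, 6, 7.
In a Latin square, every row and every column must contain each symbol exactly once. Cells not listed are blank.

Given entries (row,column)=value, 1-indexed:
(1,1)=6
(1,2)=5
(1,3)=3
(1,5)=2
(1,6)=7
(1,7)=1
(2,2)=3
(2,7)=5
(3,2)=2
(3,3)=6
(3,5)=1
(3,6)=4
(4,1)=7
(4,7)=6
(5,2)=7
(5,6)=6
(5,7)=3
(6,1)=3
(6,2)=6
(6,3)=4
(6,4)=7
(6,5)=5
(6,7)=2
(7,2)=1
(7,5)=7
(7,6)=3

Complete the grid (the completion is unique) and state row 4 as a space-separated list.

7 4 1 2 3 5 6

Row 4, column 2: row 4 has {6, 7} and column 2 has {1, 2, 3, 5, 6, 7}, leaving only 4.
Row 4, column 5: row 4 has {4, 6, 7} and column 5 has {1, 2, 5, 7}, leaving only 3.
Row 1, column 4: row 1 has {1, 2, 3, 5, 6, 7} and column 4 has {7}, leaving only 4.
Row 3, column 1: row 3 has {1, 2, 4, 6} and column 1 has {3, 6, 7}, leaving only 5.
Row 3, column 4: row 3 has {1, 2, 4, 5, 6} and column 4 has {4, 7}, leaving only 3.
Row 3, column 7: row 3 has {1, 2, 3, 4, 5, 6} and column 7 has {1, 2, 3, 5, 6}, leaving only 7.
Row 5, column 5: row 5 has {3, 6, 7} and column 5 has {1, 2, 3, 5, 7}, leaving only 4.
Row 2, column 5: row 2 has {3, 5} and column 5 has {1, 2, 3, 4, 5, 7}, leaving only 6.
Row 6, column 6: row 6 has {2, 3, 4, 5, 6, 7} and column 6 has {3, 4, 6, 7}, leaving only 1.
Row 2, column 6: row 2 has {3, 5, 6} and column 6 has {1, 3, 4, 6, 7}, leaving only 2.
Row 4, column 6: row 4 has {3, 4, 6, 7} and column 6 has {1, 2, 3, 4, 6, 7}, leaving only 5.
Row 2, column 4: row 2 has {2, 3, 5, 6} and column 4 has {3, 4, 7}, leaving only 1.
Row 4, column 4: row 4 has {3, 4, 5, 6, 7} and column 4 has {1, 3, 4, 7}, leaving only 2.
Row 4, column 3: row 4 has {2, 3, 4, 5, 6, 7} and column 3 has {3, 4, 6}, leaving only 1.
So row 4 reads: 7 4 1 2 3 5 6.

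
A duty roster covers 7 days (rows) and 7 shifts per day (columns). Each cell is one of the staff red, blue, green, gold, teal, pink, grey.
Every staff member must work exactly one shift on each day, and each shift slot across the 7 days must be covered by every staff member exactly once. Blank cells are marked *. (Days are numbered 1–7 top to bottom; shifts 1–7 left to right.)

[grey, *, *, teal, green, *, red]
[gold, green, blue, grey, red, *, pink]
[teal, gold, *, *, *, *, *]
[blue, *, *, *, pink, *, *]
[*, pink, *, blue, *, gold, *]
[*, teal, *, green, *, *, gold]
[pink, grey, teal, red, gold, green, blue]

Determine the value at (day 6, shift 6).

Day 1, shift 2: day 1 has {red, green, teal, grey} and shift 2 has {green, gold, teal, pink, grey}, leaving only blue.
Day 1, shift 6: day 1 has {red, blue, green, teal, grey} and shift 6 has {green, gold}, leaving only pink.
Day 1, shift 3: day 1 has {red, blue, green, teal, pink, grey} and shift 3 has {blue, teal}, leaving only gold.
Day 2, shift 6: day 2 has {red, blue, green, gold, pink, grey} and shift 6 has {green, gold, pink}, leaving only teal.
Day 3, shift 4: day 3 has {gold, teal} and shift 4 has {red, blue, green, teal, grey}, leaving only pink.
Day 4, shift 2: day 4 has {blue, pink} and shift 2 has {blue, green, gold, teal, pink, grey}, leaving only red.
Day 4, shift 4: day 4 has {red, blue, pink} and shift 4 has {red, blue, green, teal, pink, grey}, leaving only gold.
Day 4, shift 6: day 4 has {red, blue, gold, pink} and shift 6 has {green, gold, teal, pink}, leaving only grey.
Day 4, shift 3: day 4 has {red, blue, gold, pink, grey} and shift 3 has {blue, gold, teal}, leaving only green.
Day 4, shift 7: day 4 has {red, blue, green, gold, pink, grey} and shift 7 has {red, blue, gold, pink}, leaving only teal.
Day 6, shift 1: day 6 has {green, gold, teal} and shift 1 has {blue, gold, teal, pink, grey}, leaving only red.
Day 6 already has {red, green, gold, teal} and shift 6 already has {green, gold, teal, pink, grey}, so day 6, shift 6 must be blue.

blue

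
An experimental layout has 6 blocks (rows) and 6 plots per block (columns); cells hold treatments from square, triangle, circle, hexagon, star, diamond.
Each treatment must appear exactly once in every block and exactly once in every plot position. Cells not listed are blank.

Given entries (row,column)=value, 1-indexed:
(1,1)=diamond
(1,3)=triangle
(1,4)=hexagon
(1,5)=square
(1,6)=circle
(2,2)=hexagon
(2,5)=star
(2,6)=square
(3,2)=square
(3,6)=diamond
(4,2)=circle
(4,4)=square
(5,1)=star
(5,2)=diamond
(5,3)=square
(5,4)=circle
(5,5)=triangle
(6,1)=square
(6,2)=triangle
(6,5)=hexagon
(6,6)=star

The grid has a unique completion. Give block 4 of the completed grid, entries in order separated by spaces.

hexagon circle star square diamond triangle

Block 4, plot 5: block 4 has {square, circle} and plot 5 has {square, triangle, hexagon, star}, leaving only diamond.
Block 1, plot 2: block 1 has {square, triangle, circle, hexagon, diamond} and plot 2 has {square, triangle, circle, hexagon, diamond}, leaving only star.
Block 3, plot 5: block 3 has {square, diamond} and plot 5 has {square, triangle, hexagon, star, diamond}, leaving only circle.
Block 5, plot 6: block 5 has {square, triangle, circle, star, diamond} and plot 6 has {square, circle, star, diamond}, leaving only hexagon.
Block 4, plot 6: block 4 has {square, circle, diamond} and plot 6 has {square, circle, hexagon, star, diamond}, leaving only triangle.
Block 4, plot 1: block 4 has {square, triangle, circle, diamond} and plot 1 has {square, star, diamond}, leaving only hexagon.
Block 4, plot 3: block 4 has {square, triangle, circle, hexagon, diamond} and plot 3 has {square, triangle}, leaving only star.
So block 4 reads: hexagon circle star square diamond triangle.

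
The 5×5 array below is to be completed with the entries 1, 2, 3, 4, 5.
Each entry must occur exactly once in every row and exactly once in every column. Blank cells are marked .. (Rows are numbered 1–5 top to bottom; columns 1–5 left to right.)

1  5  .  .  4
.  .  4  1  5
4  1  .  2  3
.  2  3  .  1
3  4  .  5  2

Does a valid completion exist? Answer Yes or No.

No row or column among the givens repeats a symbol, and propagating forced cells runs into no contradiction.
One valid completion exists (for instance, 1 5 2 3 4 / 2 3 4 1 5 / 4 1 5 2 3 / 5 2 3 4 1 / 3 4 1 5 2).

Yes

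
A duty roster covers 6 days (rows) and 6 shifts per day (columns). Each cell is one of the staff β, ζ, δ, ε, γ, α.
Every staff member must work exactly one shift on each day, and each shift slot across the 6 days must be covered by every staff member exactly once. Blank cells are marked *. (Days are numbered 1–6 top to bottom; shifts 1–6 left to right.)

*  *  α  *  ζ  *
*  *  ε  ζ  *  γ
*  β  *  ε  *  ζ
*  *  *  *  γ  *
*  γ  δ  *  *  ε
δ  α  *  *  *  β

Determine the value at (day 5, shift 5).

Day 1, shift 6: day 1 has {ζ, α} and shift 6 has {β, ζ, ε, γ}, leaving only δ.
Day 1, shift 2: day 1 has {ζ, δ, α} and shift 2 has {β, γ, α}, leaving only ε.
Day 2, shift 2: day 2 has {ζ, ε, γ} and shift 2 has {β, ε, γ, α}, leaving only δ.
Day 3, shift 3: day 3 has {β, ζ, ε} and shift 3 has {δ, ε, α}, leaving only γ.
Day 3, shift 1: day 3 has {β, ζ, ε, γ} and shift 1 has {δ}, leaving only α.
Day 2, shift 1: day 2 has {ζ, δ, ε, γ} and shift 1 has {δ, α}, leaving only β.
Day 1, shift 1: day 1 has {ζ, δ, ε, α} and shift 1 has {β, δ, α}, leaving only γ.
Day 1, shift 4: day 1 has {ζ, δ, ε, γ, α} and shift 4 has {ζ, ε}, leaving only β.
Day 2, shift 5: day 2 has {β, ζ, δ, ε, γ} and shift 5 has {ζ, γ}, leaving only α.
Day 5 already has {δ, ε, γ} and shift 5 already has {ζ, γ, α}, so day 5, shift 5 must be β.

β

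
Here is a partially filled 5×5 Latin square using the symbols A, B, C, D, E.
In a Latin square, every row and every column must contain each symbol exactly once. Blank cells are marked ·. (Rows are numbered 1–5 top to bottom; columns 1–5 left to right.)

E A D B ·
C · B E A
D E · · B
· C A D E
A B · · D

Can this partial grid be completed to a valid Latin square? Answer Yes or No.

Yes

No row or column among the givens repeats a symbol, and propagating forced cells runs into no contradiction.
One valid completion exists (for instance, E A D B C / C D B E A / D E C A B / B C A D E / A B E C D).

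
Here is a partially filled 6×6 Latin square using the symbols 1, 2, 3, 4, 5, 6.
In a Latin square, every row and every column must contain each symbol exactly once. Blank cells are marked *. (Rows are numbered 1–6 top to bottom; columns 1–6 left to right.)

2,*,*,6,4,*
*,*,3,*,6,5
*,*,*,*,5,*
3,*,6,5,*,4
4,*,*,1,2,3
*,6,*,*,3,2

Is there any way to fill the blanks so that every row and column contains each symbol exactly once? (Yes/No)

No

Row 1, column 6: row 1 has {2, 4, 6} and column 6 has {2, 3, 4, 5}, so it must be 1.
Row 1, column 3: row 1 has {1, 2, 4, 6} and column 3 has {3, 6}, so it must be 5.
Now row 5, column 3: row 5 together with column 3 already contain {1, 2, 3, 4, 5, 6} — every symbol — so nothing can go there. The grid has no valid completion.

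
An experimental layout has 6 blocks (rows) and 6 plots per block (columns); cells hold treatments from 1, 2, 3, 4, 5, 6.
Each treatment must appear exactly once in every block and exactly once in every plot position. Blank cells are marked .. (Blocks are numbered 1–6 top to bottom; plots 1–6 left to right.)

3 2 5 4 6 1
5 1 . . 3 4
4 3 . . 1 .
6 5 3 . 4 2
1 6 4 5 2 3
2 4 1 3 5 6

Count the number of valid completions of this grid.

2

Block 2, plot 3: eliminating its block and plot leaves {2, 6}.
Block 2, plot 4: eliminating its block and plot leaves {2, 6}.
Block 3, plot 3: eliminating its block and plot leaves {2, 6}.
Block 3, plot 4: eliminating its block and plot leaves {2, 6}.
Block 3, plot 6: eliminating its block and plot leaves {5}.
Block 4, plot 4: eliminating its block and plot leaves {1}.
Enumerating the assignments across these blanks that avoid any block or plot repeat gives 2 completions.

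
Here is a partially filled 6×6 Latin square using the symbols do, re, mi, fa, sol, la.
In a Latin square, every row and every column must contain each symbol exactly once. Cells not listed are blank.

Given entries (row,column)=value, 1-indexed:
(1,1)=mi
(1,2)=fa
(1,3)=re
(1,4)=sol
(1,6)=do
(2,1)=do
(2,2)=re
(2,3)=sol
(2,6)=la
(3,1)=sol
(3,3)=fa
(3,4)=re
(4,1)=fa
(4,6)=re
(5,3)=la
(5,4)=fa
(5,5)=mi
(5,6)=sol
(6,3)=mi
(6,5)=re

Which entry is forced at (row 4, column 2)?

mi

Row 1, column 5: row 1 has {do, re, mi, fa, sol} and column 5 has {re, mi}, leaving only la.
Row 2, column 4: row 2 has {do, re, sol, la} and column 4 has {re, fa, sol}, leaving only mi.
Row 2, column 5: row 2 has {do, re, mi, sol, la} and column 5 has {re, mi, la}, leaving only fa.
Row 3, column 5: row 3 has {re, fa, sol} and column 5 has {re, mi, fa, la}, leaving only do.
Row 3, column 6: row 3 has {do, re, fa, sol} and column 6 has {do, re, sol, la}, leaving only mi.
Row 3, column 2: row 3 has {do, re, mi, fa, sol} and column 2 has {re, fa}, leaving only la.
Row 4, column 3: row 4 has {re, fa} and column 3 has {re, mi, fa, sol, la}, leaving only do.
Row 4, column 4: row 4 has {do, re, fa} and column 4 has {re, mi, fa, sol}, leaving only la.
Row 4, column 5: row 4 has {do, re, fa, la} and column 5 has {do, re, mi, fa, la}, leaving only sol.
Row 4 already has {do, re, fa, sol, la} and column 2 already has {re, fa, la}, so row 4, column 2 must be mi.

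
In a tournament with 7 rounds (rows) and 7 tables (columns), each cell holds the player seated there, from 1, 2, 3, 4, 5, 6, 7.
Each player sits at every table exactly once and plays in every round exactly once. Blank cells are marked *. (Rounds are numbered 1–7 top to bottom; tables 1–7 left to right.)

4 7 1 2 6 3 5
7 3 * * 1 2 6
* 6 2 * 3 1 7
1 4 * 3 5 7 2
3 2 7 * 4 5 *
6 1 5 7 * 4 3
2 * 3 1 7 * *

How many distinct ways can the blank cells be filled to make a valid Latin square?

Round 2, table 3: eliminating its round and table leaves {4}.
Round 2, table 4: eliminating its round and table leaves {4, 5}.
Round 3, table 1: eliminating its round and table leaves {5}.
Round 3, table 4: eliminating its round and table leaves {4, 5}.
Round 4, table 3: eliminating its round and table leaves {6}.
Round 5, table 4: eliminating its round and table leaves {6}.
Round 5, table 7: eliminating its round and table leaves {1}.
Round 6, table 5: eliminating its round and table leaves {2}.
Round 7, table 2: eliminating its round and table leaves {5}.
Round 7, table 6: eliminating its round and table leaves {6}.
Round 7, table 7: eliminating its round and table leaves {4}.
Only one assignment across all blanks avoids any round or table repeat, giving 1 completion.

1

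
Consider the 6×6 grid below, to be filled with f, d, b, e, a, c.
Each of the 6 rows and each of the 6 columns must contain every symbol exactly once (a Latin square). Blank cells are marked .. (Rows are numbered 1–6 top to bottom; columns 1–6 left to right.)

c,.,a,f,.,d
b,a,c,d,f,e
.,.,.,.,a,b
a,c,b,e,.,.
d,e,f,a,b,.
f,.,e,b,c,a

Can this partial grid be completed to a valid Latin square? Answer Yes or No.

Yes

No row or column among the givens repeats a symbol, and propagating forced cells runs into no contradiction.
One valid completion exists (for instance, c b a f e d / b a c d f e / e f d c a b / a c b e d f / d e f a b c / f d e b c a).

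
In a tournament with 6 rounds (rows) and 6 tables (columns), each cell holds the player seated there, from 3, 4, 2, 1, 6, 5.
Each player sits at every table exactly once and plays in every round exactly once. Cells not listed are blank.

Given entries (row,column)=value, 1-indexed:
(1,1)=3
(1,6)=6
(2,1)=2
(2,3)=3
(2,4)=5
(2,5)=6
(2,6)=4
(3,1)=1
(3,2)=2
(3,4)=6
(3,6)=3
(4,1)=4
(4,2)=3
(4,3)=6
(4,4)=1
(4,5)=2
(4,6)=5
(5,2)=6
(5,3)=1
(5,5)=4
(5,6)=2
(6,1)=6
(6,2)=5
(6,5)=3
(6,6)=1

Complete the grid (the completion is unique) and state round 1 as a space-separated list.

Round 2, table 2: round 2 has {3, 4, 2, 6, 5} and table 2 has {3, 2, 6, 5}, leaving only 1.
Round 1, table 2: round 1 has {3, 6} and table 2 has {3, 2, 1, 6, 5}, leaving only 4.
Round 1, table 4: round 1 has {3, 4, 6} and table 4 has {1, 6, 5}, leaving only 2.
Round 1, table 3: round 1 has {3, 4, 2, 6} and table 3 has {3, 1, 6}, leaving only 5.
Round 1, table 5: round 1 has {3, 4, 2, 6, 5} and table 5 has {3, 4, 2, 6}, leaving only 1.
So round 1 reads: 3 4 5 2 1 6.

3 4 5 2 1 6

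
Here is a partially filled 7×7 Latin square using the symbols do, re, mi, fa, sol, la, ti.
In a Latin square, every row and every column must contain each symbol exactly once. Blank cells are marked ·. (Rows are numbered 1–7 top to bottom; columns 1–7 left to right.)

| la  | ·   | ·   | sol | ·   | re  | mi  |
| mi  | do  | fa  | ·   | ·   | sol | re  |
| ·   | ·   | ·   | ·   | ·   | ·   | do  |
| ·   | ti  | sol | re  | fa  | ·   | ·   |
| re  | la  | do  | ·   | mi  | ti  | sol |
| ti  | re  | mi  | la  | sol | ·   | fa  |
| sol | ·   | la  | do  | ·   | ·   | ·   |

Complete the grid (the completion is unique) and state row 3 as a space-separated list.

fa sol re mi ti la do

Row 3, column 1: row 3 has {do} and column 1 has {re, mi, sol, la, ti}, leaving only fa.
Row 1, column 2: row 1 has {re, mi, sol, la} and column 2 has {do, re, la, ti}, leaving only fa.
Row 1, column 3: row 1 has {re, mi, fa, sol, la} and column 3 has {do, mi, fa, sol, la}, leaving only ti.
Row 3, column 3: row 3 has {do, fa} and column 3 has {do, mi, fa, sol, la, ti}, leaving only re.
Row 1, column 5: row 1 has {re, mi, fa, sol, la, ti} and column 5 has {mi, fa, sol}, leaving only do.
Row 2, column 4: row 2 has {do, re, mi, fa, sol} and column 4 has {do, re, sol, la}, leaving only ti.
Row 3, column 4: row 3 has {do, re, fa} and column 4 has {do, re, sol, la, ti}, leaving only mi.
Row 3, column 2: row 3 has {do, re, mi, fa} and column 2 has {do, re, fa, la, ti}, leaving only sol.
Row 3, column 6: row 3 has {do, re, mi, fa, sol} and column 6 has {re, sol, ti}, leaving only la.
Row 3, column 5: row 3 has {do, re, mi, fa, sol, la} and column 5 has {do, mi, fa, sol}, leaving only ti.
So row 3 reads: fa sol re mi ti la do.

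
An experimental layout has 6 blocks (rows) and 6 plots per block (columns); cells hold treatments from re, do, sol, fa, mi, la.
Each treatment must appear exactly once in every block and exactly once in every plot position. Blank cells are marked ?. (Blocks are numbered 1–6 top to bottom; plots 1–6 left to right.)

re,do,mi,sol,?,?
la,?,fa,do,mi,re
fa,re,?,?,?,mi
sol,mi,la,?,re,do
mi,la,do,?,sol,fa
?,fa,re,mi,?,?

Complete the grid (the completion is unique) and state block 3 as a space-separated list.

fa re sol la do mi

Block 3, plot 3: block 3 has {re, fa, mi} and plot 3 has {re, do, fa, mi, la}, leaving only sol.
Block 3, plot 4: block 3 has {re, sol, fa, mi} and plot 4 has {do, sol, mi}, leaving only la.
Block 3, plot 5: block 3 has {re, sol, fa, mi, la} and plot 5 has {re, sol, mi}, leaving only do.
So block 3 reads: fa re sol la do mi.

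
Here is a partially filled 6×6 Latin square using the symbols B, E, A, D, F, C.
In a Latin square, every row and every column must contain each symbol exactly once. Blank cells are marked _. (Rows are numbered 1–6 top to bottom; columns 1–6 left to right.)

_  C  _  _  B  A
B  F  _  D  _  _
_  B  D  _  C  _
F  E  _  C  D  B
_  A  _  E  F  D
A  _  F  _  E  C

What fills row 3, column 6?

Row 1, column 3: row 1 has {B, A, C} and column 3 has {D, F}, leaving only E.
Row 1, column 1: row 1 has {B, E, A, C} and column 1 has {B, A, F}, leaving only D.
Row 1, column 4: row 1 has {B, E, A, D, C} and column 4 has {E, D, C}, leaving only F.
Row 2, column 5: row 2 has {B, D, F} and column 5 has {B, E, D, F, C}, leaving only A.
Row 2, column 3: row 2 has {B, A, D, F} and column 3 has {E, D, F}, leaving only C.
Row 2, column 6: row 2 has {B, A, D, F, C} and column 6 has {B, A, D, C}, leaving only E.
Row 3 already has {B, D, C} and column 6 already has {B, E, A, D, C}, so row 3, column 6 must be F.

F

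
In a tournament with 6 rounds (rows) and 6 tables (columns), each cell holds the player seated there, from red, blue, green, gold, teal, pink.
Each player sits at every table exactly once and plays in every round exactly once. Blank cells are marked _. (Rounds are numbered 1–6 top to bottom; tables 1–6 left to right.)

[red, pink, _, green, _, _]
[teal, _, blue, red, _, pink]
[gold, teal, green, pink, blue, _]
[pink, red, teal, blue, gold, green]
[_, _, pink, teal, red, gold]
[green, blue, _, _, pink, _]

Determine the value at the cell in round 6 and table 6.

Round 1, table 3: round 1 has {red, green, pink} and table 3 has {blue, green, teal, pink}, leaving only gold.
Round 1, table 5: round 1 has {red, green, gold, pink} and table 5 has {red, blue, gold, pink}, leaving only teal.
Round 1, table 6: round 1 has {red, green, gold, teal, pink} and table 6 has {green, gold, pink}, leaving only blue.
Round 2, table 5: round 2 has {red, blue, teal, pink} and table 5 has {red, blue, gold, teal, pink}, leaving only green.
Round 2, table 2: round 2 has {red, blue, green, teal, pink} and table 2 has {red, blue, teal, pink}, leaving only gold.
Round 3, table 6: round 3 has {blue, green, gold, teal, pink} and table 6 has {blue, green, gold, pink}, leaving only red.
Round 6 already has {blue, green, pink} and table 6 already has {red, blue, green, gold, pink}, so round 6, table 6 must be teal.

teal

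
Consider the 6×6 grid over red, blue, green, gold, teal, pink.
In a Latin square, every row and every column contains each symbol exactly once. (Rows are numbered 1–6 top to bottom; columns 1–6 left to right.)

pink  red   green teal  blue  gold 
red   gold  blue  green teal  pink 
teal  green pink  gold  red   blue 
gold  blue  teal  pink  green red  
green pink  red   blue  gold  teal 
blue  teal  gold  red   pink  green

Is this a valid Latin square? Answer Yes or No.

Each row is a permutation of the 6 symbols, and so is each column.

Yes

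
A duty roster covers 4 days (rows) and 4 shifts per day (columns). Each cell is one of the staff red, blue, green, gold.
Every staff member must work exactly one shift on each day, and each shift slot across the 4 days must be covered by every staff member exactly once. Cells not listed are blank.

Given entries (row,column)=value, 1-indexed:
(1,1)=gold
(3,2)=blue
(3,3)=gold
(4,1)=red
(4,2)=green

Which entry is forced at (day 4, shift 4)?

gold

Day 1, shift 2: day 1 has {gold} and shift 2 has {blue, green}, leaving only red.
Day 2, shift 2: day 2 has {} and shift 2 has {red, blue, green}, leaving only gold.
Day 3, shift 1: day 3 has {blue, gold} and shift 1 has {red, gold}, leaving only green.
Day 2, shift 1: day 2 has {gold} and shift 1 has {red, green, gold}, leaving only blue.
Day 3, shift 4: day 3 has {blue, green, gold} and shift 4 has {}, leaving only red.
Day 2, shift 4: day 2 has {blue, gold} and shift 4 has {red}, leaving only green.
Day 1, shift 4: day 1 has {red, gold} and shift 4 has {red, green}, leaving only blue.
Day 4 already has {red, green} and shift 4 already has {red, blue, green}, so day 4, shift 4 must be gold.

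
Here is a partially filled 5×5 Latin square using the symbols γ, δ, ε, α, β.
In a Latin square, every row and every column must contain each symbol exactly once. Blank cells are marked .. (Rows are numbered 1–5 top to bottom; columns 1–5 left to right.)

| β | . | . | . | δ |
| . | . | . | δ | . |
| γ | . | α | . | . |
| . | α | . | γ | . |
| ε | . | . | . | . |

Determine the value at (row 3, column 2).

δ

Row 2, column 1: row 2 has {δ} and column 1 has {γ, ε, β}, leaving only α.
Row 4, column 1: row 4 has {γ, α} and column 1 has {γ, ε, α, β}, leaving only δ.
Row 3, column 2 is narrowed to {δ, ε, β}.
If it were ε, then row 3, column 5 would be left with no valid symbol.
If it were β, then row 3, column 5 would be left with no valid symbol.
So row 3, column 2 must be δ.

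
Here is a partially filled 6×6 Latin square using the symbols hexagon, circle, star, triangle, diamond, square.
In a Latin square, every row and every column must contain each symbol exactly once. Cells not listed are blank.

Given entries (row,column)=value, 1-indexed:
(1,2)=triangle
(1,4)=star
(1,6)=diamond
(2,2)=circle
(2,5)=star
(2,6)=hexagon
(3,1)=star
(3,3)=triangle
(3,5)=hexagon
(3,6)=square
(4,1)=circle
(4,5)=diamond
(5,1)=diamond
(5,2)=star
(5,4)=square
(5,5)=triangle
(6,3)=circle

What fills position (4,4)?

Row 3, column 2: row 3 has {hexagon, star, triangle, square} and column 2 has {circle, star, triangle}, leaving only diamond.
Row 3, column 4: row 3 has {hexagon, star, triangle, diamond, square} and column 4 has {star, square}, leaving only circle.
Row 5, column 3: row 5 has {star, triangle, diamond, square} and column 3 has {circle, triangle}, leaving only hexagon.
Row 1, column 3: row 1 has {star, triangle, diamond} and column 3 has {hexagon, circle, triangle}, leaving only square.
Row 1, column 1: row 1 has {star, triangle, diamond, square} and column 1 has {circle, star, diamond}, leaving only hexagon.
Row 1, column 5: row 1 has {hexagon, star, triangle, diamond, square} and column 5 has {hexagon, star, triangle, diamond}, leaving only circle.
Row 2, column 3: row 2 has {hexagon, circle, star} and column 3 has {hexagon, circle, triangle, square}, leaving only diamond.
Row 2, column 4: row 2 has {hexagon, circle, star, diamond} and column 4 has {circle, star, square}, leaving only triangle.
Row 4 already has {circle, diamond} and column 4 already has {circle, star, triangle, square}, so row 4, column 4 must be hexagon.

hexagon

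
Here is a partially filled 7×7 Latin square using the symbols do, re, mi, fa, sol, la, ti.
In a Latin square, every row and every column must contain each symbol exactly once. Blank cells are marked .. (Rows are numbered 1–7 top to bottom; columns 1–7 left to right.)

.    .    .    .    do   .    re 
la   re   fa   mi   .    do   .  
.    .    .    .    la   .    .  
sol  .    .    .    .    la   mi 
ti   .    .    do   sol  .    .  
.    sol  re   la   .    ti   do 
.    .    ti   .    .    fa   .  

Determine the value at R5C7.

fa

Row 2, column 5: row 2 has {do, re, mi, fa, la} and column 5 has {do, sol, la}, leaving only ti.
Row 2, column 7: row 2 has {do, re, mi, fa, la, ti} and column 7 has {do, re, mi}, leaving only sol.
Row 4, column 3: row 4 has {mi, sol, la} and column 3 has {re, fa, ti}, leaving only do.
Row 7, column 7: row 7 has {fa, ti} and column 7 has {do, re, mi, sol}, leaving only la.
Row 5 already has {do, sol, ti} and column 7 already has {do, re, mi, sol, la}, so row 5, column 7 must be fa.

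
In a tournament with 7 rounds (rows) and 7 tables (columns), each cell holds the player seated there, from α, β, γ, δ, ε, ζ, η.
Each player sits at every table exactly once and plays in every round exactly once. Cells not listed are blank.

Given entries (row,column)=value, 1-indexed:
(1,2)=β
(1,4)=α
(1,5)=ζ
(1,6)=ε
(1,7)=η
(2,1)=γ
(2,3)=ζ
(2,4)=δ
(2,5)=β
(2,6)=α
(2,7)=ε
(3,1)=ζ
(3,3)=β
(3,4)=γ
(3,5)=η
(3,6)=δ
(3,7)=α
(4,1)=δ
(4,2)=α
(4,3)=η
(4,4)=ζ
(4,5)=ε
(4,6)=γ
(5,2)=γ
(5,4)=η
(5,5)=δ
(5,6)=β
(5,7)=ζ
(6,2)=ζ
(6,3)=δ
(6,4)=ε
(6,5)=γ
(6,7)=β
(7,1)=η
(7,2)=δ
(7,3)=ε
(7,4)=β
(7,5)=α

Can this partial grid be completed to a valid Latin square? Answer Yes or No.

Round 1, table 1: round 1 together with table 1 already contain {α, β, γ, δ, ε, ζ, η} — every symbol — so nothing can go there. The grid has no valid completion.

No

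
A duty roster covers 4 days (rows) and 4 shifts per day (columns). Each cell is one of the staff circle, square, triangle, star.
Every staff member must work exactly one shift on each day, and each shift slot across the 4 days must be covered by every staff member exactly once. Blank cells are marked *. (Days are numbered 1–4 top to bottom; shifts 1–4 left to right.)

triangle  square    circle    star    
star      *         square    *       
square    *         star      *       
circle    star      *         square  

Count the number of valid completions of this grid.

Day 2, shift 2: eliminating its day and shift leaves {circle, triangle}.
Day 2, shift 4: eliminating its day and shift leaves {circle, triangle}.
Day 3, shift 2: eliminating its day and shift leaves {circle, triangle}.
Day 3, shift 4: eliminating its day and shift leaves {circle, triangle}.
Day 4, shift 3: eliminating its day and shift leaves {triangle}.
Enumerating the assignments across these blanks that avoid any day or shift repeat gives 2 completions.

2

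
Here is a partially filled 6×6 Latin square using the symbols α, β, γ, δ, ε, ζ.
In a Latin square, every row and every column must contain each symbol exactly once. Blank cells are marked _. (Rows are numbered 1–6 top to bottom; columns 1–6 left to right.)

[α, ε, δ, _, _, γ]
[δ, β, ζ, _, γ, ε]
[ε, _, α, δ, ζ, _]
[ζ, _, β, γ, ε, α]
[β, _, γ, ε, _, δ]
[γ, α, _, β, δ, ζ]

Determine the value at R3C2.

γ

Row 3 already has {α, δ, ε, ζ} and column 2 already has {α, β, ε}, so row 3, column 2 must be γ.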